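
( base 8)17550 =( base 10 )8040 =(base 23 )f4d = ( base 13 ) 3876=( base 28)A74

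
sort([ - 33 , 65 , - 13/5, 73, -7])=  [ - 33, - 7,-13/5, 65,73]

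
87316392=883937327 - 796620935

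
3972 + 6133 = 10105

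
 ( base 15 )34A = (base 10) 745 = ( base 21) 1EA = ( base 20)1H5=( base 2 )1011101001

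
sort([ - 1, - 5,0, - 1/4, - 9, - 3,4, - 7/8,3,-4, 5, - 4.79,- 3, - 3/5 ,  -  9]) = [ - 9,  -  9, -5, - 4.79,-4 ,-3, - 3, - 1, - 7/8,  -  3/5,-1/4, 0, 3,4,5 ] 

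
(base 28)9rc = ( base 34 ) 6Q4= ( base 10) 7824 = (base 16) 1E90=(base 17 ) 1a14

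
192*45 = 8640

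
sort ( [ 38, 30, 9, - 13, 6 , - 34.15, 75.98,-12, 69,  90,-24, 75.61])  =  [ - 34.15, - 24, - 13, - 12,  6, 9 , 30,38,69,75.61, 75.98,90]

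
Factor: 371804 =2^2*92951^1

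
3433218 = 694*4947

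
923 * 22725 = 20975175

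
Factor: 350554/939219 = 2^1*3^(-1)*337^(  -  1)*929^( - 1 )*175277^1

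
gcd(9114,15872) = 62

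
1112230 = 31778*35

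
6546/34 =192 + 9/17  =  192.53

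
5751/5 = 1150 +1/5 = 1150.20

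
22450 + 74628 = 97078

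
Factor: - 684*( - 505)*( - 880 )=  - 303969600 = - 2^6*3^2*5^2*11^1*19^1*101^1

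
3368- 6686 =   -  3318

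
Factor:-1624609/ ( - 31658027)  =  7^1*29^1*41^(-1 )*53^1*151^1*772147^ ( - 1)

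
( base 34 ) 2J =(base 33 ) 2l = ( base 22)3l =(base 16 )57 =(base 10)87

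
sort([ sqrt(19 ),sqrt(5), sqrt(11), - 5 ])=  [ - 5 , sqrt( 5) , sqrt( 11),sqrt (19)]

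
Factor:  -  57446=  - 2^1*28723^1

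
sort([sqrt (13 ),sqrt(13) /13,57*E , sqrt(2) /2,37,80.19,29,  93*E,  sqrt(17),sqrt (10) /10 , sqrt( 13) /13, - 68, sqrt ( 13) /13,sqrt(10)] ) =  [ - 68,sqrt(13) /13, sqrt(13)/13,sqrt( 13)/13, sqrt ( 10 ) /10,sqrt( 2) /2,sqrt( 10 ) , sqrt ( 13), sqrt( 17 ),29 , 37, 80.19, 57*E,93 * E]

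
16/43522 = 8/21761 = 0.00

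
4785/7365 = 319/491 = 0.65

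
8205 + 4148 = 12353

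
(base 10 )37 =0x25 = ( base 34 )13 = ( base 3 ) 1101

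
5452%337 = 60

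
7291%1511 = 1247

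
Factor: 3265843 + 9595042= 12860885=5^1*521^1 *4937^1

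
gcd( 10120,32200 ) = 920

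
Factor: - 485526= - 2^1*3^1  *19^1*4259^1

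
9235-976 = 8259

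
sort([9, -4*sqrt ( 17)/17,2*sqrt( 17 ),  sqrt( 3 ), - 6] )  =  [ - 6, - 4*sqrt(17) /17,sqrt( 3 ),  2 * sqrt( 17), 9]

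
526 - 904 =  -  378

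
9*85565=770085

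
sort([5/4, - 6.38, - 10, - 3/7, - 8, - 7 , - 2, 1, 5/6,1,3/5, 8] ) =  [ - 10,-8, - 7, - 6.38, - 2, - 3/7, 3/5, 5/6,1, 1,5/4,8 ]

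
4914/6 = 819  =  819.00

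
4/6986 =2/3493 = 0.00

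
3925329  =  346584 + 3578745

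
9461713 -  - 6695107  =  16156820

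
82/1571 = 82/1571 = 0.05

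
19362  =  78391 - 59029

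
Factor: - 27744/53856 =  - 17/33= - 3^( - 1)* 11^(-1 ) *17^1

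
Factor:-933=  - 3^1*311^1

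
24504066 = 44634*549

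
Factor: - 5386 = -2^1*2693^1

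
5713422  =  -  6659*( - 858)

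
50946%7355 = 6816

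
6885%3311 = 263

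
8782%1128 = 886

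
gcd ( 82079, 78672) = 1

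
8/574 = 4/287 = 0.01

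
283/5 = 56 + 3/5 = 56.60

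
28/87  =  28/87 = 0.32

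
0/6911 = 0 = 0.00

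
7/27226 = 7/27226 = 0.00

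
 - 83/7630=-83/7630 = - 0.01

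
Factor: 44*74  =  2^3*11^1*37^1 = 3256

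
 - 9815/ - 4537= 755/349= 2.16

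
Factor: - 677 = - 677^1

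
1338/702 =1 +106/117 = 1.91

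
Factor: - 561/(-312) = 2^ ( - 3 )*11^1*13^ ( - 1 )  *17^1 = 187/104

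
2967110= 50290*59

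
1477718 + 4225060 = 5702778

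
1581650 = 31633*50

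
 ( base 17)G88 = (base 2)1001010100000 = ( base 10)4768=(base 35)3V8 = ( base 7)16621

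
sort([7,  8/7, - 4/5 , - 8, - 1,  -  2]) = [ -8 ,-2, - 1, -4/5,8/7,7 ] 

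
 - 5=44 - 49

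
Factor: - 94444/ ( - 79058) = 6746/5647=2^1*3373^1*5647^(- 1) 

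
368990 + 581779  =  950769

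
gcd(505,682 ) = 1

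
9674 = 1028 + 8646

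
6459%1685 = 1404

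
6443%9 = 8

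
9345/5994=3115/1998 = 1.56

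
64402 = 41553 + 22849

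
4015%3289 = 726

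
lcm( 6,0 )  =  0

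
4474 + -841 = 3633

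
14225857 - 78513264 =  - 64287407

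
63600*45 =2862000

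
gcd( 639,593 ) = 1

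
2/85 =2/85 = 0.02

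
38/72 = 19/36 = 0.53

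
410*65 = 26650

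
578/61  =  578/61 = 9.48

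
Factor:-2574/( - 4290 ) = 3^1*5^(-1)= 3/5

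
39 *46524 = 1814436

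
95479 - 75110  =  20369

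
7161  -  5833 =1328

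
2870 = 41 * 70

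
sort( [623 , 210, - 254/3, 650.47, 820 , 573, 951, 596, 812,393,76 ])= [  -  254/3 , 76 , 210 , 393 , 573, 596,623 , 650.47 , 812,820, 951]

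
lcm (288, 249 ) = 23904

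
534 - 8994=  - 8460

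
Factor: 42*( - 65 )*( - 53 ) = 144690 = 2^1 * 3^1*5^1* 7^1*13^1*53^1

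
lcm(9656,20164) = 685576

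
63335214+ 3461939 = 66797153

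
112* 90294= 10112928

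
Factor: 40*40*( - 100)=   -  160000  =  - 2^8 * 5^4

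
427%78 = 37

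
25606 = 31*826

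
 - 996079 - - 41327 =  - 954752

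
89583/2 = 89583/2 = 44791.50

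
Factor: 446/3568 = 2^( - 3 ) = 1/8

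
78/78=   1=1.00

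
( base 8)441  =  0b100100001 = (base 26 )b3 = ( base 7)562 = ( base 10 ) 289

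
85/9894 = 5/582=0.01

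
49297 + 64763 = 114060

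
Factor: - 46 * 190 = - 2^2  *  5^1*19^1*23^1 = -8740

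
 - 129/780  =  -1 + 217/260 = - 0.17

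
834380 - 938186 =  -103806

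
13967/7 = 1995 + 2/7 = 1995.29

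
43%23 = 20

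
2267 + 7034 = 9301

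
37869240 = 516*73390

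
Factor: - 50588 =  - 2^2*12647^1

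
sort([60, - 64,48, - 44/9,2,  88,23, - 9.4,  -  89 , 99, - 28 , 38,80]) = [ - 89,-64, - 28, - 9.4,-44/9,2,23, 38,48, 60, 80,88,99]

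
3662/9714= 1831/4857 = 0.38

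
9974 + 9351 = 19325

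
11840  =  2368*5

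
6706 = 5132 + 1574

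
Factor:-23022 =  - 2^1*3^2*1279^1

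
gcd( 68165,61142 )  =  1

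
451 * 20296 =9153496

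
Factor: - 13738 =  - 2^1*6869^1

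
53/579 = 53/579 = 0.09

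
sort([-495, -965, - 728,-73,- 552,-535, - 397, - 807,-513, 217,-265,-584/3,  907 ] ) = [ - 965, -807,-728, - 552, - 535,-513, - 495,-397, - 265, - 584/3, - 73, 217 , 907 ]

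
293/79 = 3+56/79 =3.71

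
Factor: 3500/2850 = 2^1*3^( - 1)*5^1*7^1*19^( - 1) = 70/57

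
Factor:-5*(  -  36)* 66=11880 = 2^3*3^3*5^1  *  11^1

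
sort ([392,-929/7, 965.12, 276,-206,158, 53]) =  [-206, - 929/7,53,158, 276, 392, 965.12]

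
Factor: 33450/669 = 2^1*5^2 = 50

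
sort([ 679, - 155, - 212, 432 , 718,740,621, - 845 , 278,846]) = [ -845, - 212, -155, 278,432, 621,679 , 718,  740 , 846 ] 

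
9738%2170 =1058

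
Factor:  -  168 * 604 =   -  2^5*3^1*7^1*151^1=   - 101472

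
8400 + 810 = 9210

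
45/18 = 2+1/2 = 2.50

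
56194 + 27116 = 83310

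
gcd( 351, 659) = 1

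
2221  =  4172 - 1951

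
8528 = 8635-107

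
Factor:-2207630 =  - 2^1*5^1* 257^1 * 859^1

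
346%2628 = 346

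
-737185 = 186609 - 923794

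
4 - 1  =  3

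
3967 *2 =7934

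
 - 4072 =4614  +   - 8686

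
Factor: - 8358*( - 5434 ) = 2^2*3^1*7^1*11^1*13^1*19^1*199^1 = 45417372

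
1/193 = 1/193 = 0.01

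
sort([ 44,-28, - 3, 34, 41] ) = [ - 28, -3, 34,41, 44]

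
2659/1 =2659=2659.00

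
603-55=548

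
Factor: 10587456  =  2^6*3^3 * 11^1* 557^1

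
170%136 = 34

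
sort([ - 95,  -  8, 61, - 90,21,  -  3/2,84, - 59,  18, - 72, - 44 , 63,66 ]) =[ - 95, - 90,  -  72, - 59, - 44, - 8, - 3/2, 18,21,61,63,66, 84] 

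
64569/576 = 112 + 19/192=112.10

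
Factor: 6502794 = 2^1*3^1 * 433^1*2503^1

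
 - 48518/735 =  - 48518/735  =  -66.01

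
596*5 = 2980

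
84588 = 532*159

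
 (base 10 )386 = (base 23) GI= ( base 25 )FB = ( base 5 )3021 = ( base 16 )182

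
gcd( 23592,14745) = 2949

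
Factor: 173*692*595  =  2^2*5^1*7^1*17^1*173^2 = 71231020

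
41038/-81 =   -  507 + 29/81 = - 506.64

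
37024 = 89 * 416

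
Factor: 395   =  5^1*79^1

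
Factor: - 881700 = - 2^2*3^1 * 5^2*2939^1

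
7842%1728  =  930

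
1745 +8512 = 10257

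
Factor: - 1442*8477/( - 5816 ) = 6111917/2908 = 2^( - 2) * 7^3*103^1  *173^1 * 727^ ( - 1) 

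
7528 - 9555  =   - 2027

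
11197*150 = 1679550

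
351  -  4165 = -3814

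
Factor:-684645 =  - 3^1*5^1*13^1*3511^1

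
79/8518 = 79/8518 =0.01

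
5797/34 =341/2 = 170.50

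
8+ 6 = 14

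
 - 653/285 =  - 653/285 = - 2.29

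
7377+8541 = 15918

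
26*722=18772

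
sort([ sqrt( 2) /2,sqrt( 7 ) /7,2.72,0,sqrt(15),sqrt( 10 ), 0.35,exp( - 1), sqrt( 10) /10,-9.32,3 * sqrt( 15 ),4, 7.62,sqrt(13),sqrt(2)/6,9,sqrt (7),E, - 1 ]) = [-9.32,- 1,0, sqrt( 2 ) /6,sqrt( 10)/10,0.35,  exp( - 1), sqrt(7) /7,sqrt(2 ) /2, sqrt( 7 ) , E,2.72,  sqrt(10), sqrt( 13 ),sqrt( 15),4,7.62,9,3*sqrt( 15 )]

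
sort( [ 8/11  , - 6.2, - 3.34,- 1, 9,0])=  [-6.2, - 3.34, - 1,0,8/11, 9] 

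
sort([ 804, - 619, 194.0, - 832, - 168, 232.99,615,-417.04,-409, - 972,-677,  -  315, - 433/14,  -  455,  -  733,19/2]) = [ - 972, - 832, - 733, - 677,  -  619, - 455,- 417.04,-409, - 315, - 168, - 433/14,19/2,194.0, 232.99, 615,804 ] 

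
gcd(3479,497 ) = 497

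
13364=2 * 6682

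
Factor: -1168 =-2^4* 73^1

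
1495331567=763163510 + 732168057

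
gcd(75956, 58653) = 1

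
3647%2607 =1040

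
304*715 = 217360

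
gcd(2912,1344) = 224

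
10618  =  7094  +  3524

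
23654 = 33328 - 9674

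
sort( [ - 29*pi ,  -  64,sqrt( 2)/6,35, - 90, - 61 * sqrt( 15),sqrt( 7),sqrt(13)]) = [ - 61 * sqrt( 15), - 29*pi,-90, - 64,sqrt( 2)/6, sqrt( 7), sqrt (13),35] 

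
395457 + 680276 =1075733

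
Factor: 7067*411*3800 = 2^3*3^1 * 5^2*19^1*37^1* 137^1*191^1 = 11037240600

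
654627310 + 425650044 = 1080277354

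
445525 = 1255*355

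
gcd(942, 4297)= 1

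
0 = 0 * 64263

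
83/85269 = 83/85269  =  0.00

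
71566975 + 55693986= 127260961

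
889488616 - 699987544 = 189501072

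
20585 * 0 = 0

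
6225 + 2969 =9194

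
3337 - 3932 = -595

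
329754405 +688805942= 1018560347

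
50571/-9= - 5619 + 0/1 = - 5619.00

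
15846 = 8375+7471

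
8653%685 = 433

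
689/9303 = 689/9303 = 0.07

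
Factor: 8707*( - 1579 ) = -13748353=-1579^1*8707^1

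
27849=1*27849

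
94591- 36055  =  58536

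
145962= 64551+81411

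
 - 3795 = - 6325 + 2530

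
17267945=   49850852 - 32582907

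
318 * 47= 14946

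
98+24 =122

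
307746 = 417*738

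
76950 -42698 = 34252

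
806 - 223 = 583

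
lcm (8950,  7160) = 35800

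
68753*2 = 137506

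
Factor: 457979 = 457979^1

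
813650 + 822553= 1636203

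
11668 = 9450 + 2218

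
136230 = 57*2390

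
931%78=73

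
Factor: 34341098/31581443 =2^1 * 11^1*73^1*2357^( - 1)*13399^( - 1)*21383^1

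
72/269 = 72/269=0.27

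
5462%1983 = 1496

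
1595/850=319/170 = 1.88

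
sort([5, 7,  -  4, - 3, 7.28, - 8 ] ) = [ - 8, - 4, - 3,5,7,7.28 ] 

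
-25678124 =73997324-99675448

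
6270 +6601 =12871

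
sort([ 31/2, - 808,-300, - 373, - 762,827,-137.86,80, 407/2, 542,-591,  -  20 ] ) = [  -  808, - 762, - 591, - 373,  -  300, - 137.86 , - 20,31/2,80,407/2, 542,827]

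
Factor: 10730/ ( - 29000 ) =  - 2^( - 2)*5^( - 2)*37^1 =- 37/100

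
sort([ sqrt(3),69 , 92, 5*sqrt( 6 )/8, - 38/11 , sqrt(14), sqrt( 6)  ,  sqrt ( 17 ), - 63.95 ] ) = [ - 63.95, - 38/11,5*sqrt(6 )/8, sqrt( 3),sqrt( 6),sqrt( 14), sqrt( 17 ), 69,92]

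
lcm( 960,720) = 2880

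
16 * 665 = 10640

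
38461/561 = 38461/561 = 68.56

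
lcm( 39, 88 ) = 3432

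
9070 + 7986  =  17056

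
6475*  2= 12950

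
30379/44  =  30379/44 = 690.43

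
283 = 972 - 689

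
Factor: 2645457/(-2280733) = -3^1*7^(-1)*13^( - 1)*71^(  -  1)*241^1 * 353^ ( - 1)*3659^1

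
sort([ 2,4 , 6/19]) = [6/19, 2,4]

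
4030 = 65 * 62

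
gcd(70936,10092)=4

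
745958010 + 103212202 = 849170212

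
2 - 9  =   -7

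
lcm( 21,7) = 21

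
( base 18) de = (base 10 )248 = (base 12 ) 188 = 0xF8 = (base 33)7H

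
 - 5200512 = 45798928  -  50999440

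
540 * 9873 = 5331420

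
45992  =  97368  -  51376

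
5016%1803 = 1410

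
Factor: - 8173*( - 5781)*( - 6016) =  - 2^7*3^1*11^1*41^1 * 47^2*743^1 = - 284244647808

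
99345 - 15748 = 83597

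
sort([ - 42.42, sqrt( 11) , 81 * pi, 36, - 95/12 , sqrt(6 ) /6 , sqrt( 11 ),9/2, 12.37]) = [ - 42.42,- 95/12,sqrt( 6) /6,sqrt(11 ),sqrt( 11 ), 9/2, 12.37, 36, 81*pi ] 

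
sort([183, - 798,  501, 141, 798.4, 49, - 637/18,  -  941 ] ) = [ - 941, - 798,-637/18,49,141 , 183, 501,798.4 ]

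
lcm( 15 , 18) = 90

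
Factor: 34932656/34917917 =2^4*11^1*41^1 *47^1*103^1*1193^( - 1 )*29269^( - 1)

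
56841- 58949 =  - 2108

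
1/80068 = 1/80068 = 0.00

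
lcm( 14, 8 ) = 56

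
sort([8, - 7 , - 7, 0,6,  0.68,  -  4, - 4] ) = [ - 7, - 7,-4 , - 4, 0, 0.68,6,  8 ] 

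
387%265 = 122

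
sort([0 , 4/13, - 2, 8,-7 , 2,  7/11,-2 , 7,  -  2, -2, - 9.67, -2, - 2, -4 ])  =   [-9.67, - 7, - 4, - 2, - 2, - 2, - 2, - 2, - 2,0,4/13, 7/11, 2,7 , 8]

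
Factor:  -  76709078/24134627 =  - 2^1*  11^(  -  1)*457^( - 1)*4801^( - 1 )*38354539^1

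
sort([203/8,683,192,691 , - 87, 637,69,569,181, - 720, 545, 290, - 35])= [ - 720,-87,-35  ,  203/8,69 , 181,  192,290,545, 569,637,683,691] 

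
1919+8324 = 10243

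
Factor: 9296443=13^1*29^1*24659^1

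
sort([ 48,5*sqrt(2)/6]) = [ 5*sqrt(2 ) /6, 48]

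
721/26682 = 721/26682= 0.03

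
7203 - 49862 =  - 42659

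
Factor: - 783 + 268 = - 5^1 *103^1=-515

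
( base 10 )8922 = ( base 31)98P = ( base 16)22DA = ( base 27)c6c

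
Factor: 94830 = 2^1*3^1*5^1 * 29^1*109^1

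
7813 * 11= 85943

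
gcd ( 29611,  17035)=1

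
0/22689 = 0 = 0.00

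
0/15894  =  0 = 0.00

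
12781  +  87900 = 100681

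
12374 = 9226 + 3148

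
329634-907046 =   -  577412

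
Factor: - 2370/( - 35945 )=6/91 = 2^1*3^1*7^( - 1 ) * 13^ (-1)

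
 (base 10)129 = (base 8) 201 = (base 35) 3O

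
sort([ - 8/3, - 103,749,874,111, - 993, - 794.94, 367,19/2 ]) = [-993, - 794.94 , - 103, - 8/3,19/2,111 , 367,749 , 874] 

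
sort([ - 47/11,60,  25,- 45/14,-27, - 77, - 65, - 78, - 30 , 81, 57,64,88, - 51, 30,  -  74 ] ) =[ - 78 , - 77, - 74 ,-65, - 51,  -  30, - 27, - 47/11, - 45/14, 25,  30,57,60,64,  81,  88 ]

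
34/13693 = 34/13693 = 0.00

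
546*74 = 40404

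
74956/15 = 74956/15= 4997.07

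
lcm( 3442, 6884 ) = 6884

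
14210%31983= 14210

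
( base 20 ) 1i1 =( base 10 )761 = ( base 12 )535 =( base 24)17h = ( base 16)2F9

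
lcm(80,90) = 720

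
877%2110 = 877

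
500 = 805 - 305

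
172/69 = 172/69 = 2.49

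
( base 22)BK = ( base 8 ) 406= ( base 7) 523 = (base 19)DF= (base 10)262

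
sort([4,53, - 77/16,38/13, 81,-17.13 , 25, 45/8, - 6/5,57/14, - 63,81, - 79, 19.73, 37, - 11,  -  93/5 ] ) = [ - 79 , -63,-93/5, - 17.13, - 11, - 77/16,-6/5, 38/13, 4, 57/14, 45/8,  19.73, 25 , 37,53, 81, 81]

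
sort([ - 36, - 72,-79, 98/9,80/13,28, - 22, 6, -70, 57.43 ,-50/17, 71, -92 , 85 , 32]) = [ - 92, - 79, - 72, - 70,-36, - 22, - 50/17, 6 , 80/13, 98/9,28,  32,57.43, 71,85 ] 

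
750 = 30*25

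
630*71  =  44730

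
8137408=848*9596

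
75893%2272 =917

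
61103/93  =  61103/93=   657.02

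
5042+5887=10929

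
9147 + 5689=14836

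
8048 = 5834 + 2214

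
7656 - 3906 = 3750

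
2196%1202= 994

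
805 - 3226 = -2421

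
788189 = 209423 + 578766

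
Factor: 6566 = 2^1*7^2 * 67^1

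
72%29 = 14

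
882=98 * 9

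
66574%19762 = 7288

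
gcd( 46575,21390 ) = 345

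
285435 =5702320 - 5416885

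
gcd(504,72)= 72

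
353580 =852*415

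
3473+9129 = 12602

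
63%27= 9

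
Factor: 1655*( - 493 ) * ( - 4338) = 3539439270 = 2^1 * 3^2* 5^1 * 17^1 * 29^1*241^1*331^1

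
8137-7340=797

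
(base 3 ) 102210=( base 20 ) FI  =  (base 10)318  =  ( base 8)476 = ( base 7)633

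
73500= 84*875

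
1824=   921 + 903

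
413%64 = 29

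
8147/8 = 1018 + 3/8 = 1018.38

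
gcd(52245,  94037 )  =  1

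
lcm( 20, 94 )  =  940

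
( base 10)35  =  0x23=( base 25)1a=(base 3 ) 1022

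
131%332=131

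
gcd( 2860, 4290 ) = 1430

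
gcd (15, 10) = 5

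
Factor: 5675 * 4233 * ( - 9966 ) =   -  2^1*3^2*5^2  *11^1*17^1*83^1 * 151^1 * 227^1 = - 239405992650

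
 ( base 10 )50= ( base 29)1L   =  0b110010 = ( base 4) 302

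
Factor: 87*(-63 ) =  -5481 = - 3^3*7^1 * 29^1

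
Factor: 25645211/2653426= 2^(  -  1)*19^( - 1)*69827^ ( - 1 )*25645211^1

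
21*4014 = 84294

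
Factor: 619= 619^1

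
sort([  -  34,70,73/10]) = [ -34,73/10, 70]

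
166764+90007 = 256771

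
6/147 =2/49 =0.04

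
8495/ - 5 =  - 1699 + 0/1 = - 1699.00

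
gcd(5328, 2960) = 592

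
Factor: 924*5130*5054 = 23956566480=   2^4 * 3^4 * 5^1*7^2 * 11^1*19^3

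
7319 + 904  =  8223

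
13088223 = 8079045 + 5009178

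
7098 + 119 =7217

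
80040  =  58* 1380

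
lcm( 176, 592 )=6512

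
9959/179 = 9959/179 = 55.64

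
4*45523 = 182092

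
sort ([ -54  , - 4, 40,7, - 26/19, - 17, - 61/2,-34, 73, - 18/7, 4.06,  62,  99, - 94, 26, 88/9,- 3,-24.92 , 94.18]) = [ -94,-54, - 34,-61/2, - 24.92, - 17 , - 4, - 3, -18/7,-26/19, 4.06, 7,88/9, 26, 40, 62, 73,  94.18, 99 ] 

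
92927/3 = 30975 + 2/3  =  30975.67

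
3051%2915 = 136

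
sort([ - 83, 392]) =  [- 83,392] 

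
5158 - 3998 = 1160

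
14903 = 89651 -74748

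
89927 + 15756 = 105683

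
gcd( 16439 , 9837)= 1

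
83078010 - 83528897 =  - 450887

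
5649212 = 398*14194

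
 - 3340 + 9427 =6087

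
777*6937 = 5390049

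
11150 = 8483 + 2667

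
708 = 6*118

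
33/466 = 33/466 = 0.07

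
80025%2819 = 1093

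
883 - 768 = 115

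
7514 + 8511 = 16025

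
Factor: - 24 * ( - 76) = 2^5* 3^1*19^1 = 1824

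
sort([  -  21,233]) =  [ - 21 , 233]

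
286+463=749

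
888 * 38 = 33744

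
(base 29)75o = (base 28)7k8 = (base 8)13650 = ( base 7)23441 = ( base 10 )6056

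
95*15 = 1425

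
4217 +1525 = 5742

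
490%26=22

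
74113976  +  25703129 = 99817105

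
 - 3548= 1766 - 5314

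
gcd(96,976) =16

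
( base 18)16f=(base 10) 447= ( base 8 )677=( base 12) 313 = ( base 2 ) 110111111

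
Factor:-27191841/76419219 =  - 9063947/25473073 = - 59^( - 1)*97^ ( - 1) * 1201^1*4451^( - 1)*7547^1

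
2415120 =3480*694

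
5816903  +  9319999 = 15136902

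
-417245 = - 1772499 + 1355254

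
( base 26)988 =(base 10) 6300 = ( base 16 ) 189C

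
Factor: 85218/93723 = 2^1*2029^1 *4463^( - 1)  =  4058/4463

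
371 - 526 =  - 155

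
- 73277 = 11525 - 84802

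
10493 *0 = 0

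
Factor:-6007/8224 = -2^ ( - 5)*257^( - 1)*6007^1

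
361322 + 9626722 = 9988044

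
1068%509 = 50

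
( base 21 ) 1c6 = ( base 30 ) N9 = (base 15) 319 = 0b1010111011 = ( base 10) 699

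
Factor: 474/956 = 2^ (-1)*3^1*79^1*239^(  -  1) = 237/478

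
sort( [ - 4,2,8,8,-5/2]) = [ - 4, - 5/2,2,8,8 ] 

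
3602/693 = 3602/693 = 5.20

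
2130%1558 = 572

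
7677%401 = 58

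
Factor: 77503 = 17^1 * 47^1* 97^1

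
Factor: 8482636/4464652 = 2120659/1116163 = 727^1*2917^1 * 1116163^(-1)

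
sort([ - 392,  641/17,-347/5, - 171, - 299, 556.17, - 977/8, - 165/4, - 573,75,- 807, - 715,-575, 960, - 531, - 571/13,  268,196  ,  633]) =[ - 807, - 715, - 575, -573, - 531, - 392, - 299,  -  171, - 977/8 , - 347/5,  -  571/13, - 165/4,641/17,  75,196, 268, 556.17, 633 , 960] 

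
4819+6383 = 11202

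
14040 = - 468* ( - 30)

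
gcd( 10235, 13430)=5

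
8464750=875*9674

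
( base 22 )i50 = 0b10001001110110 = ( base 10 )8822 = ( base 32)8jm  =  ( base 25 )e2m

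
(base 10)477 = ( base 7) 1251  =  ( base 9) 580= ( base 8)735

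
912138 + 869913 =1782051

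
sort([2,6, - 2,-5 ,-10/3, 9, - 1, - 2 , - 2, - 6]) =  [ - 6, -5,-10/3, - 2 , - 2, - 2, - 1, 2, 6,9 ]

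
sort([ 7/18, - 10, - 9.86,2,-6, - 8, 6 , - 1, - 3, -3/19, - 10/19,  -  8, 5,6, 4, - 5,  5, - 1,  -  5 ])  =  [ - 10 , - 9.86 , - 8, - 8, - 6 , - 5 , - 5,  -  3,-1, - 1, - 10/19, - 3/19,7/18,2 , 4,  5,5,6,6]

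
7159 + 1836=8995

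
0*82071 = 0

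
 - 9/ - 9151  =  9/9151 = 0.00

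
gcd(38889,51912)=9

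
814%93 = 70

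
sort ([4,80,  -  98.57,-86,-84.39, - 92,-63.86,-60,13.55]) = [-98.57, - 92, - 86, - 84.39, - 63.86,-60,4, 13.55,80 ]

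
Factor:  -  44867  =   - 44867^1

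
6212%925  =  662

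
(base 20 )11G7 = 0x2217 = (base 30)9kr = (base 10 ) 8727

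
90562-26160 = 64402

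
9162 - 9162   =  0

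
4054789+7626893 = 11681682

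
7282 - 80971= - 73689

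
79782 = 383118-303336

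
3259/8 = 407 + 3/8 = 407.38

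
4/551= 4/551= 0.01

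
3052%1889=1163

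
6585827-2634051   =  3951776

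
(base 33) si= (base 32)te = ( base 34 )RO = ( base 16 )3ae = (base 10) 942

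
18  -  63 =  - 45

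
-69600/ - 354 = 196+36/59 = 196.61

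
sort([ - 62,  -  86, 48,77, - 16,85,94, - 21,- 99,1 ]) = [ - 99, - 86,  -  62,-21  , - 16,  1,  48  ,  77,85,  94 ]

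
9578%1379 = 1304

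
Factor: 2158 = 2^1*13^1*83^1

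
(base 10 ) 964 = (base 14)4cc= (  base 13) 592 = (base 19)2ce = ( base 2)1111000100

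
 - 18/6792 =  - 1+1129/1132 = - 0.00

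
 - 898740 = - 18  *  49930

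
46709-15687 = 31022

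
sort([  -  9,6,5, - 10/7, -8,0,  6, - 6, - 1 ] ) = [ - 9, - 8, - 6 , - 10/7, - 1 , 0,  5,  6, 6]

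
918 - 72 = 846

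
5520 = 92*60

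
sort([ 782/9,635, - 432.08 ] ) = [ - 432.08,782/9, 635]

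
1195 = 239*5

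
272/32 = 17/2 = 8.50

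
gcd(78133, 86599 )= 1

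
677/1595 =677/1595 = 0.42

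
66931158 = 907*73794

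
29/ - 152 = - 1+123/152 = - 0.19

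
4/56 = 1/14 = 0.07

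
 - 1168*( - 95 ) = 110960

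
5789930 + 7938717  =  13728647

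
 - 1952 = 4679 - 6631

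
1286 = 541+745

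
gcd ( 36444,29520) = 12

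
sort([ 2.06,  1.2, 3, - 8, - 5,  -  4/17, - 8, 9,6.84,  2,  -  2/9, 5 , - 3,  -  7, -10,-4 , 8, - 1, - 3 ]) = [-10,  -  8, - 8,  -  7,-5, - 4, - 3,-3, - 1, - 4/17, - 2/9, 1.2, 2, 2.06, 3, 5, 6.84, 8, 9 ]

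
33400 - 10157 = 23243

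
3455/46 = 75+ 5/46 =75.11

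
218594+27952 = 246546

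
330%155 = 20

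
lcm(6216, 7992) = 55944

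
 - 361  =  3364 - 3725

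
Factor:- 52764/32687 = -2^2*3^1*4397^1 * 32687^ (  -  1) 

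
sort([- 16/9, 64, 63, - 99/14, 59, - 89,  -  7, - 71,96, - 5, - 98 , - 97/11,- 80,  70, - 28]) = [ - 98 ,-89, - 80, - 71, - 28,-97/11, - 99/14,-7, - 5, - 16/9,59,63, 64,70,96 ]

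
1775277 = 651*2727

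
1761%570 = 51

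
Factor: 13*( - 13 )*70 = -2^1*5^1*7^1*13^2 =- 11830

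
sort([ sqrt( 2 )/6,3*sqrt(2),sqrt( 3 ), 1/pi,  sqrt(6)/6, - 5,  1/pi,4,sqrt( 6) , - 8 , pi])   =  [ - 8, - 5,sqrt(2) /6, 1/pi , 1/pi  ,  sqrt(  6 )/6, sqrt ( 3 ),  sqrt( 6 ), pi, 4 , 3*sqrt(2)]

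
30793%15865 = 14928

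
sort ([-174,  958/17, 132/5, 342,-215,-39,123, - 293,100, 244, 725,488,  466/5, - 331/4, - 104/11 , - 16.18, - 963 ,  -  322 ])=[ - 963 ,  -  322, - 293, -215, - 174,- 331/4, - 39, - 16.18,  -  104/11,132/5,958/17, 466/5,100,  123,244, 342,488, 725]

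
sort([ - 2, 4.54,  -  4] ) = [-4 , - 2,4.54]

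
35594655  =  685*51963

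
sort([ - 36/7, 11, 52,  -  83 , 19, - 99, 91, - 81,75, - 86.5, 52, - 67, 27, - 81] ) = [ -99, - 86.5,-83, - 81,-81,-67, - 36/7  ,  11,19 , 27, 52,52,  75, 91] 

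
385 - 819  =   - 434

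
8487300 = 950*8934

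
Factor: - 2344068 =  - 2^2*3^2*19^1*23^1*149^1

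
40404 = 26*1554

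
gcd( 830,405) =5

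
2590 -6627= - 4037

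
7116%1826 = 1638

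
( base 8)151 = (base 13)81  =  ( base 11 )96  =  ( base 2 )1101001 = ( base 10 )105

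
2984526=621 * 4806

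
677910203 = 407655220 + 270254983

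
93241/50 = 1864  +  41/50 = 1864.82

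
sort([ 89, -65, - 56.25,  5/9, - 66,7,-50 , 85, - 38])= [ - 66, - 65,-56.25,-50,- 38,5/9,7 , 85,  89] 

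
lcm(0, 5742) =0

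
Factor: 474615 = 3^2*5^1*53^1*199^1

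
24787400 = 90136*275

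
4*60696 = 242784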